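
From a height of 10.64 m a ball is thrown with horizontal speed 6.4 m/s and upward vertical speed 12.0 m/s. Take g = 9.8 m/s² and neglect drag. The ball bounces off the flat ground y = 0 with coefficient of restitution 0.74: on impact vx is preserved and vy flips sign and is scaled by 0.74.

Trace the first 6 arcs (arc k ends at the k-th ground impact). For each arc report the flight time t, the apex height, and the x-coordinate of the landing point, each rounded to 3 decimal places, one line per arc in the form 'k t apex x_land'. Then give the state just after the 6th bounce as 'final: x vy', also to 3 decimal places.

1 3.140 17.987 20.099
2 2.836 9.850 38.246
3 2.098 5.394 51.676
4 1.553 2.954 61.613
5 1.149 1.617 68.967
6 0.850 0.886 74.409
final: 74.409 3.083

Arc 1: start y=10.640, vy=12.000 → t=3.140, apex=17.987, x_land=20.099, impact vy=-18.776
  bounce: vy ← 0.74·18.776 = 13.894
Arc 2: start y=0.000, vy=13.894 → t=2.836, apex=9.850, x_land=38.246, impact vy=-13.894
  bounce: vy ← 0.74·13.894 = 10.282
Arc 3: start y=0.000, vy=10.282 → t=2.098, apex=5.394, x_land=51.676, impact vy=-10.282
  bounce: vy ← 0.74·10.282 = 7.609
Arc 4: start y=0.000, vy=7.609 → t=1.553, apex=2.954, x_land=61.613, impact vy=-7.609
  bounce: vy ← 0.74·7.609 = 5.630
Arc 5: start y=0.000, vy=5.630 → t=1.149, apex=1.617, x_land=68.967, impact vy=-5.630
  bounce: vy ← 0.74·5.630 = 4.166
Arc 6: start y=0.000, vy=4.166 → t=0.850, apex=0.886, x_land=74.409, impact vy=-4.166
  bounce: vy ← 0.74·4.166 = 3.083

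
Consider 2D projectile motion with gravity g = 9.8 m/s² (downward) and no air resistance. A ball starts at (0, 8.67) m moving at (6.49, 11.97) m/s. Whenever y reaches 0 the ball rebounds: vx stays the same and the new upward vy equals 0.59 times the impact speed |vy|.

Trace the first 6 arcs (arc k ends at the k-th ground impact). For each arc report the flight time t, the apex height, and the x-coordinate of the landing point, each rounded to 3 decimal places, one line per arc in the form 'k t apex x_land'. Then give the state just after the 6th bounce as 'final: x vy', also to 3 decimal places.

Arc 1: start y=8.670, vy=11.970 → t=3.027, apex=15.980, x_land=19.647, impact vy=-17.698
  bounce: vy ← 0.59·17.698 = 10.442
Arc 2: start y=0.000, vy=10.442 → t=2.131, apex=5.563, x_land=33.477, impact vy=-10.442
  bounce: vy ← 0.59·10.442 = 6.161
Arc 3: start y=0.000, vy=6.161 → t=1.257, apex=1.936, x_land=41.637, impact vy=-6.161
  bounce: vy ← 0.59·6.161 = 3.635
Arc 4: start y=0.000, vy=3.635 → t=0.742, apex=0.674, x_land=46.451, impact vy=-3.635
  bounce: vy ← 0.59·3.635 = 2.145
Arc 5: start y=0.000, vy=2.145 → t=0.438, apex=0.235, x_land=49.292, impact vy=-2.145
  bounce: vy ← 0.59·2.145 = 1.265
Arc 6: start y=0.000, vy=1.265 → t=0.258, apex=0.082, x_land=50.967, impact vy=-1.265
  bounce: vy ← 0.59·1.265 = 0.747

1 3.027 15.980 19.647
2 2.131 5.563 33.477
3 1.257 1.936 41.637
4 0.742 0.674 46.451
5 0.438 0.235 49.292
6 0.258 0.082 50.967
final: 50.967 0.747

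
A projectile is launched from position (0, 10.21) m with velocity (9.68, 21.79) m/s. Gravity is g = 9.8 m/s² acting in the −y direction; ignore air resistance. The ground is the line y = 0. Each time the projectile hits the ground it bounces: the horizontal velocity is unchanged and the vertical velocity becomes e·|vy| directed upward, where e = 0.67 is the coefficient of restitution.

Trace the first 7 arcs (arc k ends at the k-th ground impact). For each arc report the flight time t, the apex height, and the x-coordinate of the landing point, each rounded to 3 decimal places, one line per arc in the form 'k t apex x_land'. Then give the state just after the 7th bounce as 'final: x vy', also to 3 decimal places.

Arc 1: start y=10.210, vy=21.790 → t=4.874, apex=34.435, x_land=47.184, impact vy=-25.979
  bounce: vy ← 0.67·25.979 = 17.406
Arc 2: start y=0.000, vy=17.406 → t=3.552, apex=15.458, x_land=81.570, impact vy=-17.406
  bounce: vy ← 0.67·17.406 = 11.662
Arc 3: start y=0.000, vy=11.662 → t=2.380, apex=6.939, x_land=104.609, impact vy=-11.662
  bounce: vy ← 0.67·11.662 = 7.814
Arc 4: start y=0.000, vy=7.814 → t=1.595, apex=3.115, x_land=120.045, impact vy=-7.814
  bounce: vy ← 0.67·7.814 = 5.235
Arc 5: start y=0.000, vy=5.235 → t=1.068, apex=1.398, x_land=130.387, impact vy=-5.235
  bounce: vy ← 0.67·5.235 = 3.508
Arc 6: start y=0.000, vy=3.508 → t=0.716, apex=0.628, x_land=137.316, impact vy=-3.508
  bounce: vy ← 0.67·3.508 = 2.350
Arc 7: start y=0.000, vy=2.350 → t=0.480, apex=0.282, x_land=141.958, impact vy=-2.350
  bounce: vy ← 0.67·2.350 = 1.575

1 4.874 34.435 47.184
2 3.552 15.458 81.570
3 2.380 6.939 104.609
4 1.595 3.115 120.045
5 1.068 1.398 130.387
6 0.716 0.628 137.316
7 0.480 0.282 141.958
final: 141.958 1.575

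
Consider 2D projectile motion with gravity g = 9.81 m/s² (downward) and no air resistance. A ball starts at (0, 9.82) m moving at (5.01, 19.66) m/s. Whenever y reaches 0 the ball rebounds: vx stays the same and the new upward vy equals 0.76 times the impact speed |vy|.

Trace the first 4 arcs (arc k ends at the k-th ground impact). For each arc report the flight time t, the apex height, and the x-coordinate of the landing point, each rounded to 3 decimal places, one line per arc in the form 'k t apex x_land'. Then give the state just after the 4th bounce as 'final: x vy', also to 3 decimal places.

1 4.457 29.520 22.331
2 3.729 17.051 41.013
3 2.834 9.849 55.211
4 2.154 5.689 66.002
final: 66.002 8.029

Arc 1: start y=9.820, vy=19.660 → t=4.457, apex=29.520, x_land=22.331, impact vy=-24.066
  bounce: vy ← 0.76·24.066 = 18.290
Arc 2: start y=0.000, vy=18.290 → t=3.729, apex=17.051, x_land=41.013, impact vy=-18.290
  bounce: vy ← 0.76·18.290 = 13.901
Arc 3: start y=0.000, vy=13.901 → t=2.834, apex=9.849, x_land=55.211, impact vy=-13.901
  bounce: vy ← 0.76·13.901 = 10.565
Arc 4: start y=0.000, vy=10.565 → t=2.154, apex=5.689, x_land=66.002, impact vy=-10.565
  bounce: vy ← 0.76·10.565 = 8.029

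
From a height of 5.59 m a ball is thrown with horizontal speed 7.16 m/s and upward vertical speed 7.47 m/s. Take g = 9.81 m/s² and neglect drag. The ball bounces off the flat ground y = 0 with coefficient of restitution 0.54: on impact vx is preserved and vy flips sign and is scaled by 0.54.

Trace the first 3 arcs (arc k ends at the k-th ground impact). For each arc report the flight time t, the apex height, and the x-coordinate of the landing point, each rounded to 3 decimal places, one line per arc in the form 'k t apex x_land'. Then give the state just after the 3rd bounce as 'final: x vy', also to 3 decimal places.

1 2.073 8.434 14.841
2 1.416 2.459 24.981
3 0.765 0.717 30.456
final: 30.456 2.026

Arc 1: start y=5.590, vy=7.470 → t=2.073, apex=8.434, x_land=14.841, impact vy=-12.864
  bounce: vy ← 0.54·12.864 = 6.946
Arc 2: start y=0.000, vy=6.946 → t=1.416, apex=2.459, x_land=24.981, impact vy=-6.946
  bounce: vy ← 0.54·6.946 = 3.751
Arc 3: start y=0.000, vy=3.751 → t=0.765, apex=0.717, x_land=30.456, impact vy=-3.751
  bounce: vy ← 0.54·3.751 = 2.026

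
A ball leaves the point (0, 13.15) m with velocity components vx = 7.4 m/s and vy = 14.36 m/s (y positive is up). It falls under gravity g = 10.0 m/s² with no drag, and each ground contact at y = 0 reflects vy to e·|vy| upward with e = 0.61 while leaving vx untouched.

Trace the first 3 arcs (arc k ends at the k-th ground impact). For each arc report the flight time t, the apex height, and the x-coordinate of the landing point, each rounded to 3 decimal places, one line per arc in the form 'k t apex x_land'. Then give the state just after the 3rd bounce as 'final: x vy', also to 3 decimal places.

Arc 1: start y=13.150, vy=14.360 → t=3.602, apex=23.460, x_land=26.656, impact vy=-21.661
  bounce: vy ← 0.61·21.661 = 13.213
Arc 2: start y=0.000, vy=13.213 → t=2.643, apex=8.730, x_land=46.211, impact vy=-13.213
  bounce: vy ← 0.61·13.213 = 8.060
Arc 3: start y=0.000, vy=8.060 → t=1.612, apex=3.248, x_land=58.141, impact vy=-8.060
  bounce: vy ← 0.61·8.060 = 4.917

1 3.602 23.460 26.656
2 2.643 8.730 46.211
3 1.612 3.248 58.141
final: 58.141 4.917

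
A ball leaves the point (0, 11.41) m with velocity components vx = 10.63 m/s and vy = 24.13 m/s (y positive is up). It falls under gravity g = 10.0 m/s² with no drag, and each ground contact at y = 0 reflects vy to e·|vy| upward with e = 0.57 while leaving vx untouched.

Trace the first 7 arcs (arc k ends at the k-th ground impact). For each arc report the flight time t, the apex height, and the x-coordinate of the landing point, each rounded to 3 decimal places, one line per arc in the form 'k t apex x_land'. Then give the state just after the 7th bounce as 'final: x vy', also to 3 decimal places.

Arc 1: start y=11.410, vy=24.130 → t=5.260, apex=40.523, x_land=55.912, impact vy=-28.469
  bounce: vy ← 0.57·28.469 = 16.227
Arc 2: start y=0.000, vy=16.227 → t=3.245, apex=13.166, x_land=90.411, impact vy=-16.227
  bounce: vy ← 0.57·16.227 = 9.249
Arc 3: start y=0.000, vy=9.249 → t=1.850, apex=4.278, x_land=110.075, impact vy=-9.249
  bounce: vy ← 0.57·9.249 = 5.272
Arc 4: start y=0.000, vy=5.272 → t=1.054, apex=1.390, x_land=121.284, impact vy=-5.272
  bounce: vy ← 0.57·5.272 = 3.005
Arc 5: start y=0.000, vy=3.005 → t=0.601, apex=0.452, x_land=127.673, impact vy=-3.005
  bounce: vy ← 0.57·3.005 = 1.713
Arc 6: start y=0.000, vy=1.713 → t=0.343, apex=0.147, x_land=131.314, impact vy=-1.713
  bounce: vy ← 0.57·1.713 = 0.976
Arc 7: start y=0.000, vy=0.976 → t=0.195, apex=0.048, x_land=133.390, impact vy=-0.976
  bounce: vy ← 0.57·0.976 = 0.557

1 5.260 40.523 55.912
2 3.245 13.166 90.411
3 1.850 4.278 110.075
4 1.054 1.390 121.284
5 0.601 0.452 127.673
6 0.343 0.147 131.314
7 0.195 0.048 133.390
final: 133.390 0.557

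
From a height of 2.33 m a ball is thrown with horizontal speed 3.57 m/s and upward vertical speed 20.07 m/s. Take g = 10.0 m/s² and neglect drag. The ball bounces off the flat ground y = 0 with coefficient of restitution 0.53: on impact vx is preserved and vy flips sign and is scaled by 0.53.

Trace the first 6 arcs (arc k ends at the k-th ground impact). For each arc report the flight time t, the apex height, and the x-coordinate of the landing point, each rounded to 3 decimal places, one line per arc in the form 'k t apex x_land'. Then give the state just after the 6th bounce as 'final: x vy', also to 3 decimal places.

1 4.127 22.470 14.733
2 2.247 6.312 22.755
3 1.191 1.773 27.007
4 0.631 0.498 29.260
5 0.335 0.140 30.455
6 0.177 0.039 31.088
final: 31.088 0.470

Arc 1: start y=2.330, vy=20.070 → t=4.127, apex=22.470, x_land=14.733, impact vy=-21.199
  bounce: vy ← 0.53·21.199 = 11.236
Arc 2: start y=0.000, vy=11.236 → t=2.247, apex=6.312, x_land=22.755, impact vy=-11.236
  bounce: vy ← 0.53·11.236 = 5.955
Arc 3: start y=0.000, vy=5.955 → t=1.191, apex=1.773, x_land=27.007, impact vy=-5.955
  bounce: vy ← 0.53·5.955 = 3.156
Arc 4: start y=0.000, vy=3.156 → t=0.631, apex=0.498, x_land=29.260, impact vy=-3.156
  bounce: vy ← 0.53·3.156 = 1.673
Arc 5: start y=0.000, vy=1.673 → t=0.335, apex=0.140, x_land=30.455, impact vy=-1.673
  bounce: vy ← 0.53·1.673 = 0.887
Arc 6: start y=0.000, vy=0.887 → t=0.177, apex=0.039, x_land=31.088, impact vy=-0.887
  bounce: vy ← 0.53·0.887 = 0.470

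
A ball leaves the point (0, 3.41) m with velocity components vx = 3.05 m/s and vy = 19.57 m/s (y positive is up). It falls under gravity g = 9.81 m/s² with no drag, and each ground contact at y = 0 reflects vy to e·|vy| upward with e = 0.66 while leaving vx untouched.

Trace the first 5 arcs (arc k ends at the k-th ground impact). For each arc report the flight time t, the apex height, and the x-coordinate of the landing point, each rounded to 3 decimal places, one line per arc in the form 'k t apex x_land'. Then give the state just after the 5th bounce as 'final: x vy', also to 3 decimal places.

1 4.157 22.930 12.679
2 2.854 9.988 21.384
3 1.884 4.351 27.129
4 1.243 1.895 30.921
5 0.821 0.826 33.423
final: 33.423 2.656

Arc 1: start y=3.410, vy=19.570 → t=4.157, apex=22.930, x_land=12.679, impact vy=-21.211
  bounce: vy ← 0.66·21.211 = 13.999
Arc 2: start y=0.000, vy=13.999 → t=2.854, apex=9.988, x_land=21.384, impact vy=-13.999
  bounce: vy ← 0.66·13.999 = 9.239
Arc 3: start y=0.000, vy=9.239 → t=1.884, apex=4.351, x_land=27.129, impact vy=-9.239
  bounce: vy ← 0.66·9.239 = 6.098
Arc 4: start y=0.000, vy=6.098 → t=1.243, apex=1.895, x_land=30.921, impact vy=-6.098
  bounce: vy ← 0.66·6.098 = 4.025
Arc 5: start y=0.000, vy=4.025 → t=0.821, apex=0.826, x_land=33.423, impact vy=-4.025
  bounce: vy ← 0.66·4.025 = 2.656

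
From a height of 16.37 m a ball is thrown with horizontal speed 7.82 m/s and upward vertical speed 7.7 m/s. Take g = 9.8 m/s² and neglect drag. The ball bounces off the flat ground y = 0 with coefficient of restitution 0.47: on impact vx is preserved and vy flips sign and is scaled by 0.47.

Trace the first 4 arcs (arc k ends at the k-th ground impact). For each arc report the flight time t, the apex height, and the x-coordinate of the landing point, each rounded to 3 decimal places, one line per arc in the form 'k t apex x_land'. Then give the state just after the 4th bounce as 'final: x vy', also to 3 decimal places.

Arc 1: start y=16.370, vy=7.700 → t=2.775, apex=19.395, x_land=21.702, impact vy=-19.497
  bounce: vy ← 0.47·19.497 = 9.164
Arc 2: start y=0.000, vy=9.164 → t=1.870, apex=4.284, x_land=36.327, impact vy=-9.164
  bounce: vy ← 0.47·9.164 = 4.307
Arc 3: start y=0.000, vy=4.307 → t=0.879, apex=0.946, x_land=43.200, impact vy=-4.307
  bounce: vy ← 0.47·4.307 = 2.024
Arc 4: start y=0.000, vy=2.024 → t=0.413, apex=0.209, x_land=46.431, impact vy=-2.024
  bounce: vy ← 0.47·2.024 = 0.951

1 2.775 19.395 21.702
2 1.870 4.284 36.327
3 0.879 0.946 43.200
4 0.413 0.209 46.431
final: 46.431 0.951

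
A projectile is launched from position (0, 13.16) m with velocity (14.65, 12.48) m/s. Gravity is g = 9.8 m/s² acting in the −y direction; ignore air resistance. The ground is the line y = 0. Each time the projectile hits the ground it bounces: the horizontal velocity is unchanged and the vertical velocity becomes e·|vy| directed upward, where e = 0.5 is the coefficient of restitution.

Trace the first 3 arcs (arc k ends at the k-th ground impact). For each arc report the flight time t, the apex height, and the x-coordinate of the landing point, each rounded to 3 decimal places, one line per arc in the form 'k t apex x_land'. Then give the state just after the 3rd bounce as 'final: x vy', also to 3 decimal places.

Arc 1: start y=13.160, vy=12.480 → t=3.349, apex=21.106, x_land=49.061, impact vy=-20.339
  bounce: vy ← 0.5·20.339 = 10.170
Arc 2: start y=0.000, vy=10.170 → t=2.075, apex=5.277, x_land=79.467, impact vy=-10.170
  bounce: vy ← 0.5·10.170 = 5.085
Arc 3: start y=0.000, vy=5.085 → t=1.038, apex=1.319, x_land=94.669, impact vy=-5.085
  bounce: vy ← 0.5·5.085 = 2.542

1 3.349 21.106 49.061
2 2.075 5.277 79.467
3 1.038 1.319 94.669
final: 94.669 2.542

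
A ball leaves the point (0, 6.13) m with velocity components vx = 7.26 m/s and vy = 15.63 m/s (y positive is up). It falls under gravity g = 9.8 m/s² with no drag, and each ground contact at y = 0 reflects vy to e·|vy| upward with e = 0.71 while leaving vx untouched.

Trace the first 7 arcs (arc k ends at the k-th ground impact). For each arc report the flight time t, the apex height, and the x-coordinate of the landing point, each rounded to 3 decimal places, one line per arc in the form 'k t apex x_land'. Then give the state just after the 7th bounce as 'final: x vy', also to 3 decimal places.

Arc 1: start y=6.130, vy=15.630 → t=3.543, apex=18.594, x_land=25.721, impact vy=-19.090
  bounce: vy ← 0.71·19.090 = 13.554
Arc 2: start y=0.000, vy=13.554 → t=2.766, apex=9.373, x_land=45.804, impact vy=-13.554
  bounce: vy ← 0.71·13.554 = 9.623
Arc 3: start y=0.000, vy=9.623 → t=1.964, apex=4.725, x_land=60.062, impact vy=-9.623
  bounce: vy ← 0.71·9.623 = 6.833
Arc 4: start y=0.000, vy=6.833 → t=1.394, apex=2.382, x_land=70.186, impact vy=-6.833
  bounce: vy ← 0.71·6.833 = 4.851
Arc 5: start y=0.000, vy=4.851 → t=0.990, apex=1.201, x_land=77.374, impact vy=-4.851
  bounce: vy ← 0.71·4.851 = 3.444
Arc 6: start y=0.000, vy=3.444 → t=0.703, apex=0.605, x_land=82.477, impact vy=-3.444
  bounce: vy ← 0.71·3.444 = 2.445
Arc 7: start y=0.000, vy=2.445 → t=0.499, apex=0.305, x_land=86.100, impact vy=-2.445
  bounce: vy ← 0.71·2.445 = 1.736

1 3.543 18.594 25.721
2 2.766 9.373 45.804
3 1.964 4.725 60.062
4 1.394 2.382 70.186
5 0.990 1.201 77.374
6 0.703 0.605 82.477
7 0.499 0.305 86.100
final: 86.100 1.736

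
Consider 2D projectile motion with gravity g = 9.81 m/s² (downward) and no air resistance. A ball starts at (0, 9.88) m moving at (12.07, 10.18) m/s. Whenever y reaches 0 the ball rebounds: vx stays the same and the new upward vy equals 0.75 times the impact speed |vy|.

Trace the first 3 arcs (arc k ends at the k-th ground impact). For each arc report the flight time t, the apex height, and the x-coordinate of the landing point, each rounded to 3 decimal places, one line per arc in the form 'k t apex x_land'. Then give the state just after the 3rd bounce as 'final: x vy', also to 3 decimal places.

Arc 1: start y=9.880, vy=10.180 → t=2.796, apex=15.162, x_land=33.746, impact vy=-17.248
  bounce: vy ← 0.75·17.248 = 12.936
Arc 2: start y=0.000, vy=12.936 → t=2.637, apex=8.529, x_land=65.578, impact vy=-12.936
  bounce: vy ← 0.75·12.936 = 9.702
Arc 3: start y=0.000, vy=9.702 → t=1.978, apex=4.797, x_land=89.451, impact vy=-9.702
  bounce: vy ← 0.75·9.702 = 7.276

1 2.796 15.162 33.746
2 2.637 8.529 65.578
3 1.978 4.797 89.451
final: 89.451 7.276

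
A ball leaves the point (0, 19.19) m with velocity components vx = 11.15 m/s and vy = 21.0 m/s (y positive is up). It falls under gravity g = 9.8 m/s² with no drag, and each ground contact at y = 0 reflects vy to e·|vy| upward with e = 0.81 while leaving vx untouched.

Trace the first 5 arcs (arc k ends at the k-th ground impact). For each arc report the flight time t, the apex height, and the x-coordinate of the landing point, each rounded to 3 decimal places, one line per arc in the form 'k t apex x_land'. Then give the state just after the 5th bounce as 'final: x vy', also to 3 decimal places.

Arc 1: start y=19.190, vy=21.000 → t=5.060, apex=41.690, x_land=56.416, impact vy=-28.585
  bounce: vy ← 0.81·28.585 = 23.154
Arc 2: start y=0.000, vy=23.154 → t=4.725, apex=27.353, x_land=109.104, impact vy=-23.154
  bounce: vy ← 0.81·23.154 = 18.755
Arc 3: start y=0.000, vy=18.755 → t=3.828, apex=17.946, x_land=151.780, impact vy=-18.755
  bounce: vy ← 0.81·18.755 = 15.191
Arc 4: start y=0.000, vy=15.191 → t=3.100, apex=11.774, x_land=186.349, impact vy=-15.191
  bounce: vy ← 0.81·15.191 = 12.305
Arc 5: start y=0.000, vy=12.305 → t=2.511, apex=7.725, x_land=214.349, impact vy=-12.305
  bounce: vy ← 0.81·12.305 = 9.967

1 5.060 41.690 56.416
2 4.725 27.353 109.104
3 3.828 17.946 151.780
4 3.100 11.774 186.349
5 2.511 7.725 214.349
final: 214.349 9.967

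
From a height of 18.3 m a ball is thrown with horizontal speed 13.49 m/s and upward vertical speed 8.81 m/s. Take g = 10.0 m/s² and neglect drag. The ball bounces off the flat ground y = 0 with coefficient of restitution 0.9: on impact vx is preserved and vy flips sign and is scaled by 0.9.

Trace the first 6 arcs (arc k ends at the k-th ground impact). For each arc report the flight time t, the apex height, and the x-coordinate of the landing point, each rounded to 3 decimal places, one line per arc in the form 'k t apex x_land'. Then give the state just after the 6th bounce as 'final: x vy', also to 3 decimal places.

1 2.987 22.181 40.298
2 3.791 17.966 91.441
3 3.412 14.553 137.470
4 3.071 11.788 178.896
5 2.764 9.548 216.179
6 2.487 7.734 249.734
final: 249.734 11.193

Arc 1: start y=18.300, vy=8.810 → t=2.987, apex=22.181, x_land=40.298, impact vy=-21.062
  bounce: vy ← 0.9·21.062 = 18.956
Arc 2: start y=0.000, vy=18.956 → t=3.791, apex=17.966, x_land=91.441, impact vy=-18.956
  bounce: vy ← 0.9·18.956 = 17.060
Arc 3: start y=0.000, vy=17.060 → t=3.412, apex=14.553, x_land=137.470, impact vy=-17.060
  bounce: vy ← 0.9·17.060 = 15.354
Arc 4: start y=0.000, vy=15.354 → t=3.071, apex=11.788, x_land=178.896, impact vy=-15.354
  bounce: vy ← 0.9·15.354 = 13.819
Arc 5: start y=0.000, vy=13.819 → t=2.764, apex=9.548, x_land=216.179, impact vy=-13.819
  bounce: vy ← 0.9·13.819 = 12.437
Arc 6: start y=0.000, vy=12.437 → t=2.487, apex=7.734, x_land=249.734, impact vy=-12.437
  bounce: vy ← 0.9·12.437 = 11.193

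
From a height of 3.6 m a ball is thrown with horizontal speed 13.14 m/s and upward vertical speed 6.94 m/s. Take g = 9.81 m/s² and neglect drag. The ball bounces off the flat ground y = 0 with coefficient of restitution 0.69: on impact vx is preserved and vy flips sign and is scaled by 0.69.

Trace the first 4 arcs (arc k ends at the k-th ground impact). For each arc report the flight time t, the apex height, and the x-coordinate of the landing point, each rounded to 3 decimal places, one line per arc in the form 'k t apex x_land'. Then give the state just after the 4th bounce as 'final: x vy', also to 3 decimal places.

1 1.818 6.055 23.895
2 1.533 2.883 44.042
3 1.058 1.372 57.943
4 0.730 0.653 67.535
final: 67.535 2.471

Arc 1: start y=3.600, vy=6.940 → t=1.818, apex=6.055, x_land=23.895, impact vy=-10.899
  bounce: vy ← 0.69·10.899 = 7.521
Arc 2: start y=0.000, vy=7.521 → t=1.533, apex=2.883, x_land=44.042, impact vy=-7.521
  bounce: vy ← 0.69·7.521 = 5.189
Arc 3: start y=0.000, vy=5.189 → t=1.058, apex=1.372, x_land=57.943, impact vy=-5.189
  bounce: vy ← 0.69·5.189 = 3.581
Arc 4: start y=0.000, vy=3.581 → t=0.730, apex=0.653, x_land=67.535, impact vy=-3.581
  bounce: vy ← 0.69·3.581 = 2.471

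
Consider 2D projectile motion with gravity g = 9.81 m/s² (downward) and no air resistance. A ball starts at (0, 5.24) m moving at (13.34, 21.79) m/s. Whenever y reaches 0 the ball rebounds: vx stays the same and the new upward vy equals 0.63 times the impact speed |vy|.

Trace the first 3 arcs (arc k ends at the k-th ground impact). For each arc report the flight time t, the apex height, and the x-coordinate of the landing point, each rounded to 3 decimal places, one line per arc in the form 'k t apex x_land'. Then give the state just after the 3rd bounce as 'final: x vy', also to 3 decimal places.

1 4.671 29.440 62.313
2 3.087 11.685 103.492
3 1.945 4.638 129.434
final: 129.434 6.010

Arc 1: start y=5.240, vy=21.790 → t=4.671, apex=29.440, x_land=62.313, impact vy=-24.034
  bounce: vy ← 0.63·24.034 = 15.141
Arc 2: start y=0.000, vy=15.141 → t=3.087, apex=11.685, x_land=103.492, impact vy=-15.141
  bounce: vy ← 0.63·15.141 = 9.539
Arc 3: start y=0.000, vy=9.539 → t=1.945, apex=4.638, x_land=129.434, impact vy=-9.539
  bounce: vy ← 0.63·9.539 = 6.010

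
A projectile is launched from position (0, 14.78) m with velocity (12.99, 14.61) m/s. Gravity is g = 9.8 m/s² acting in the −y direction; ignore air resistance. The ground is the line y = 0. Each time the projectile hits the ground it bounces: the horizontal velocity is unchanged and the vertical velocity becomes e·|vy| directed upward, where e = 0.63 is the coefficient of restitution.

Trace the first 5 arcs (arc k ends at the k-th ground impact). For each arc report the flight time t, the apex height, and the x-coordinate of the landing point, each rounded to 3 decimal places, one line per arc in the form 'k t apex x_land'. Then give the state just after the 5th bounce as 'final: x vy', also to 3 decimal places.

1 3.780 25.670 49.098
2 2.884 10.189 86.561
3 1.817 4.044 110.162
4 1.145 1.605 125.031
5 0.721 0.637 134.398
final: 134.398 2.226

Arc 1: start y=14.780, vy=14.610 → t=3.780, apex=25.670, x_land=49.098, impact vy=-22.431
  bounce: vy ← 0.63·22.431 = 14.131
Arc 2: start y=0.000, vy=14.131 → t=2.884, apex=10.189, x_land=86.561, impact vy=-14.131
  bounce: vy ← 0.63·14.131 = 8.903
Arc 3: start y=0.000, vy=8.903 → t=1.817, apex=4.044, x_land=110.162, impact vy=-8.903
  bounce: vy ← 0.63·8.903 = 5.609
Arc 4: start y=0.000, vy=5.609 → t=1.145, apex=1.605, x_land=125.031, impact vy=-5.609
  bounce: vy ← 0.63·5.609 = 3.534
Arc 5: start y=0.000, vy=3.534 → t=0.721, apex=0.637, x_land=134.398, impact vy=-3.534
  bounce: vy ← 0.63·3.534 = 2.226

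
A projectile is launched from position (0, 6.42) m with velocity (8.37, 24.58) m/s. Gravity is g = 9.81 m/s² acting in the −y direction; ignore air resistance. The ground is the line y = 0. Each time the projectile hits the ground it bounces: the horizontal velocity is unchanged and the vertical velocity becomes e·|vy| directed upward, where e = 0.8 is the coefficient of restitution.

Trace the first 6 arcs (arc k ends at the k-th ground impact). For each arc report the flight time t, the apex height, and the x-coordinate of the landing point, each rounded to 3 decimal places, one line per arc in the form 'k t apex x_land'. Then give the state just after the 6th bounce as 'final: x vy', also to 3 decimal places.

Arc 1: start y=6.420, vy=24.580 → t=5.260, apex=37.214, x_land=44.027, impact vy=-27.021
  bounce: vy ← 0.8·27.021 = 21.617
Arc 2: start y=0.000, vy=21.617 → t=4.407, apex=23.817, x_land=80.914, impact vy=-21.617
  bounce: vy ← 0.8·21.617 = 17.293
Arc 3: start y=0.000, vy=17.293 → t=3.526, apex=15.243, x_land=110.424, impact vy=-17.293
  bounce: vy ← 0.8·17.293 = 13.835
Arc 4: start y=0.000, vy=13.835 → t=2.821, apex=9.755, x_land=134.032, impact vy=-13.835
  bounce: vy ← 0.8·13.835 = 11.068
Arc 5: start y=0.000, vy=11.068 → t=2.256, apex=6.243, x_land=152.918, impact vy=-11.068
  bounce: vy ← 0.8·11.068 = 8.854
Arc 6: start y=0.000, vy=8.854 → t=1.805, apex=3.996, x_land=168.027, impact vy=-8.854
  bounce: vy ← 0.8·8.854 = 7.083

1 5.260 37.214 44.027
2 4.407 23.817 80.914
3 3.526 15.243 110.424
4 2.821 9.755 134.032
5 2.256 6.243 152.918
6 1.805 3.996 168.027
final: 168.027 7.083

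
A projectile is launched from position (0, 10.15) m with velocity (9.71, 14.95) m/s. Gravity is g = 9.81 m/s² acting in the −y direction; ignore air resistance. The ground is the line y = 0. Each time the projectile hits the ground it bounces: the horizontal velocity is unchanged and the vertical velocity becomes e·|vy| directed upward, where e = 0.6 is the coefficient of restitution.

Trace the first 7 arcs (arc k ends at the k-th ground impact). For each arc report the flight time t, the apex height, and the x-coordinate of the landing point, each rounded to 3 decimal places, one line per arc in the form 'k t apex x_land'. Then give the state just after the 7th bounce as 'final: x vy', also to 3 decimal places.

Arc 1: start y=10.150, vy=14.950 → t=3.620, apex=21.542, x_land=35.146, impact vy=-20.558
  bounce: vy ← 0.6·20.558 = 12.335
Arc 2: start y=0.000, vy=12.335 → t=2.515, apex=7.755, x_land=59.565, impact vy=-12.335
  bounce: vy ← 0.6·12.335 = 7.401
Arc 3: start y=0.000, vy=7.401 → t=1.509, apex=2.792, x_land=74.216, impact vy=-7.401
  bounce: vy ← 0.6·7.401 = 4.441
Arc 4: start y=0.000, vy=4.441 → t=0.905, apex=1.005, x_land=83.007, impact vy=-4.441
  bounce: vy ← 0.6·4.441 = 2.664
Arc 5: start y=0.000, vy=2.664 → t=0.543, apex=0.362, x_land=88.281, impact vy=-2.664
  bounce: vy ← 0.6·2.664 = 1.599
Arc 6: start y=0.000, vy=1.599 → t=0.326, apex=0.130, x_land=91.446, impact vy=-1.599
  bounce: vy ← 0.6·1.599 = 0.959
Arc 7: start y=0.000, vy=0.959 → t=0.196, apex=0.047, x_land=93.345, impact vy=-0.959
  bounce: vy ← 0.6·0.959 = 0.576

1 3.620 21.542 35.146
2 2.515 7.755 59.565
3 1.509 2.792 74.216
4 0.905 1.005 83.007
5 0.543 0.362 88.281
6 0.326 0.130 91.446
7 0.196 0.047 93.345
final: 93.345 0.576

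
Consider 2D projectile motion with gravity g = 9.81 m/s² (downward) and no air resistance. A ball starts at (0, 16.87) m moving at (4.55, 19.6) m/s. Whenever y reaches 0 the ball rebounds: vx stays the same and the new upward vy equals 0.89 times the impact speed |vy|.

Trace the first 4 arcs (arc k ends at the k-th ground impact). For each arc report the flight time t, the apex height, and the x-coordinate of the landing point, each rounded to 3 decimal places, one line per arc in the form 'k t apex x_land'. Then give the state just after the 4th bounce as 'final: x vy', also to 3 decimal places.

1 4.724 36.450 21.494
2 4.852 28.872 43.572
3 4.319 22.870 63.222
4 3.844 18.115 80.710
final: 80.710 16.779

Arc 1: start y=16.870, vy=19.600 → t=4.724, apex=36.450, x_land=21.494, impact vy=-26.742
  bounce: vy ← 0.89·26.742 = 23.801
Arc 2: start y=0.000, vy=23.801 → t=4.852, apex=28.872, x_land=43.572, impact vy=-23.801
  bounce: vy ← 0.89·23.801 = 21.183
Arc 3: start y=0.000, vy=21.183 → t=4.319, apex=22.870, x_land=63.222, impact vy=-21.183
  bounce: vy ← 0.89·21.183 = 18.852
Arc 4: start y=0.000, vy=18.852 → t=3.844, apex=18.115, x_land=80.710, impact vy=-18.852
  bounce: vy ← 0.89·18.852 = 16.779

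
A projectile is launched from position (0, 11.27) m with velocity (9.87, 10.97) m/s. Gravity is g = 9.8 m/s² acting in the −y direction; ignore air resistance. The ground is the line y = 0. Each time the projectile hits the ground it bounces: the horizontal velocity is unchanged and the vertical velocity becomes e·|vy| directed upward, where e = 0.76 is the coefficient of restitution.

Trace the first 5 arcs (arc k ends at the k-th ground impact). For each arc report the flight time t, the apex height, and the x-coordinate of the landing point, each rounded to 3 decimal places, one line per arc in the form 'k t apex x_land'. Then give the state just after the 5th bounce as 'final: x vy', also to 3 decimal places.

1 3.004 17.410 29.653
2 2.865 10.056 57.932
3 2.177 5.808 79.423
4 1.655 3.355 95.757
5 1.258 1.938 108.171
final: 108.171 4.684

Arc 1: start y=11.270, vy=10.970 → t=3.004, apex=17.410, x_land=29.653, impact vy=-18.472
  bounce: vy ← 0.76·18.472 = 14.039
Arc 2: start y=0.000, vy=14.039 → t=2.865, apex=10.056, x_land=57.932, impact vy=-14.039
  bounce: vy ← 0.76·14.039 = 10.670
Arc 3: start y=0.000, vy=10.670 → t=2.177, apex=5.808, x_land=79.423, impact vy=-10.670
  bounce: vy ← 0.76·10.670 = 8.109
Arc 4: start y=0.000, vy=8.109 → t=1.655, apex=3.355, x_land=95.757, impact vy=-8.109
  bounce: vy ← 0.76·8.109 = 6.163
Arc 5: start y=0.000, vy=6.163 → t=1.258, apex=1.938, x_land=108.171, impact vy=-6.163
  bounce: vy ← 0.76·6.163 = 4.684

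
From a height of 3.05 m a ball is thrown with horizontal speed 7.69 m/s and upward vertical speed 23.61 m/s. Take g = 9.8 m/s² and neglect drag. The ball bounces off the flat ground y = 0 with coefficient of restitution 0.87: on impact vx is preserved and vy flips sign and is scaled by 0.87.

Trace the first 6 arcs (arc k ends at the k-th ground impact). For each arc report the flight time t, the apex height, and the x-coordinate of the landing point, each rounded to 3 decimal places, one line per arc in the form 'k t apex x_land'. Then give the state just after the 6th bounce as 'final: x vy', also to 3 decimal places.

Arc 1: start y=3.050, vy=23.610 → t=4.944, apex=31.490, x_land=38.021, impact vy=-24.844
  bounce: vy ← 0.87·24.844 = 21.614
Arc 2: start y=0.000, vy=21.614 → t=4.411, apex=23.835, x_land=71.942, impact vy=-21.614
  bounce: vy ← 0.87·21.614 = 18.804
Arc 3: start y=0.000, vy=18.804 → t=3.838, apex=18.041, x_land=101.453, impact vy=-18.804
  bounce: vy ← 0.87·18.804 = 16.360
Arc 4: start y=0.000, vy=16.360 → t=3.339, apex=13.655, x_land=127.128, impact vy=-16.360
  bounce: vy ← 0.87·16.360 = 14.233
Arc 5: start y=0.000, vy=14.233 → t=2.905, apex=10.336, x_land=149.465, impact vy=-14.233
  bounce: vy ← 0.87·14.233 = 12.383
Arc 6: start y=0.000, vy=12.383 → t=2.527, apex=7.823, x_land=168.898, impact vy=-12.383
  bounce: vy ← 0.87·12.383 = 10.773

1 4.944 31.490 38.021
2 4.411 23.835 71.942
3 3.838 18.041 101.453
4 3.339 13.655 127.128
5 2.905 10.336 149.465
6 2.527 7.823 168.898
final: 168.898 10.773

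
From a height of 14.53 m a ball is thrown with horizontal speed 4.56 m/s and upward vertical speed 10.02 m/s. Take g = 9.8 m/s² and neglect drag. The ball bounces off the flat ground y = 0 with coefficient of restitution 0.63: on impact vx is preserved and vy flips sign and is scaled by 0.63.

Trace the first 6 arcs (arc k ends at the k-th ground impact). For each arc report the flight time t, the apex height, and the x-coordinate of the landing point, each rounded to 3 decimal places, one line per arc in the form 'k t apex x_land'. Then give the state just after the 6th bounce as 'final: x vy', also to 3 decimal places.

1 3.025 19.652 13.795
2 2.523 7.800 25.301
3 1.590 3.096 32.550
4 1.002 1.229 37.117
5 0.631 0.488 39.994
6 0.398 0.194 41.807
final: 41.807 1.227

Arc 1: start y=14.530, vy=10.020 → t=3.025, apex=19.652, x_land=13.795, impact vy=-19.626
  bounce: vy ← 0.63·19.626 = 12.365
Arc 2: start y=0.000, vy=12.365 → t=2.523, apex=7.800, x_land=25.301, impact vy=-12.365
  bounce: vy ← 0.63·12.365 = 7.790
Arc 3: start y=0.000, vy=7.790 → t=1.590, apex=3.096, x_land=32.550, impact vy=-7.790
  bounce: vy ← 0.63·7.790 = 4.907
Arc 4: start y=0.000, vy=4.907 → t=1.002, apex=1.229, x_land=37.117, impact vy=-4.907
  bounce: vy ← 0.63·4.907 = 3.092
Arc 5: start y=0.000, vy=3.092 → t=0.631, apex=0.488, x_land=39.994, impact vy=-3.092
  bounce: vy ← 0.63·3.092 = 1.948
Arc 6: start y=0.000, vy=1.948 → t=0.398, apex=0.194, x_land=41.807, impact vy=-1.948
  bounce: vy ← 0.63·1.948 = 1.227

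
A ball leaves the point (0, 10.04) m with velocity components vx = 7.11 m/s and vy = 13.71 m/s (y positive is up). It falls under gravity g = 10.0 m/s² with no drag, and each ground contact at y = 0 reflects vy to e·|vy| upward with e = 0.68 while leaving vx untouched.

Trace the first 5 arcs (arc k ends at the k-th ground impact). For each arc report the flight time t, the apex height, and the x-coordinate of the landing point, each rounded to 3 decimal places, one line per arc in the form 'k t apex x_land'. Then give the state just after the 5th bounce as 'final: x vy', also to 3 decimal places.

Arc 1: start y=10.040, vy=13.710 → t=3.343, apex=19.438, x_land=23.767, impact vy=-19.717
  bounce: vy ← 0.68·19.717 = 13.408
Arc 2: start y=0.000, vy=13.408 → t=2.682, apex=8.988, x_land=42.832, impact vy=-13.408
  bounce: vy ← 0.68·13.408 = 9.117
Arc 3: start y=0.000, vy=9.117 → t=1.823, apex=4.156, x_land=55.797, impact vy=-9.117
  bounce: vy ← 0.68·9.117 = 6.200
Arc 4: start y=0.000, vy=6.200 → t=1.240, apex=1.922, x_land=64.613, impact vy=-6.200
  bounce: vy ← 0.68·6.200 = 4.216
Arc 5: start y=0.000, vy=4.216 → t=0.843, apex=0.889, x_land=70.608, impact vy=-4.216
  bounce: vy ← 0.68·4.216 = 2.867

1 3.343 19.438 23.767
2 2.682 8.988 42.832
3 1.823 4.156 55.797
4 1.240 1.922 64.613
5 0.843 0.889 70.608
final: 70.608 2.867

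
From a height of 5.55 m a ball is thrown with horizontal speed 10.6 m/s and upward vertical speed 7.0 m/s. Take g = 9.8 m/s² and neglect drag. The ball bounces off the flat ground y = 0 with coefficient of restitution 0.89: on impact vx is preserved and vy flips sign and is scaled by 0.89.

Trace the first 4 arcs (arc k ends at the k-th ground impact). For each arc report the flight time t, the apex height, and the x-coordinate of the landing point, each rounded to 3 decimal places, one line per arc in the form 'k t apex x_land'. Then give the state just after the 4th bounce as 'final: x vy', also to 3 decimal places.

Arc 1: start y=5.550, vy=7.000 → t=1.996, apex=8.050, x_land=21.158, impact vy=-12.561
  bounce: vy ← 0.89·12.561 = 11.179
Arc 2: start y=0.000, vy=11.179 → t=2.281, apex=6.376, x_land=45.342, impact vy=-11.179
  bounce: vy ← 0.89·11.179 = 9.950
Arc 3: start y=0.000, vy=9.950 → t=2.031, apex=5.051, x_land=66.865, impact vy=-9.950
  bounce: vy ← 0.89·9.950 = 8.855
Arc 4: start y=0.000, vy=8.855 → t=1.807, apex=4.001, x_land=86.021, impact vy=-8.855
  bounce: vy ← 0.89·8.855 = 7.881

1 1.996 8.050 21.158
2 2.281 6.376 45.342
3 2.031 5.051 66.865
4 1.807 4.001 86.021
final: 86.021 7.881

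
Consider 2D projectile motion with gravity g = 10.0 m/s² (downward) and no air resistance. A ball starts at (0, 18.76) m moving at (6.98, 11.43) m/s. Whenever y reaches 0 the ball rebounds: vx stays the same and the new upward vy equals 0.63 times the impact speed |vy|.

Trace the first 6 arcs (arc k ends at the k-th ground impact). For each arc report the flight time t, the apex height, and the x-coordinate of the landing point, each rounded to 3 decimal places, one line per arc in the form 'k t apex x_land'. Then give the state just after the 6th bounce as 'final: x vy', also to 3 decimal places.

Arc 1: start y=18.760, vy=11.430 → t=3.392, apex=25.292, x_land=23.677, impact vy=-22.491
  bounce: vy ← 0.63·22.491 = 14.169
Arc 2: start y=0.000, vy=14.169 → t=2.834, apex=10.038, x_land=43.457, impact vy=-14.169
  bounce: vy ← 0.63·14.169 = 8.927
Arc 3: start y=0.000, vy=8.927 → t=1.785, apex=3.984, x_land=55.919, impact vy=-8.927
  bounce: vy ← 0.63·8.927 = 5.624
Arc 4: start y=0.000, vy=5.624 → t=1.125, apex=1.581, x_land=63.770, impact vy=-5.624
  bounce: vy ← 0.63·5.624 = 3.543
Arc 5: start y=0.000, vy=3.543 → t=0.709, apex=0.628, x_land=68.716, impact vy=-3.543
  bounce: vy ← 0.63·3.543 = 2.232
Arc 6: start y=0.000, vy=2.232 → t=0.446, apex=0.249, x_land=71.832, impact vy=-2.232
  bounce: vy ← 0.63·2.232 = 1.406

1 3.392 25.292 23.677
2 2.834 10.038 43.457
3 1.785 3.984 55.919
4 1.125 1.581 63.770
5 0.709 0.628 68.716
6 0.446 0.249 71.832
final: 71.832 1.406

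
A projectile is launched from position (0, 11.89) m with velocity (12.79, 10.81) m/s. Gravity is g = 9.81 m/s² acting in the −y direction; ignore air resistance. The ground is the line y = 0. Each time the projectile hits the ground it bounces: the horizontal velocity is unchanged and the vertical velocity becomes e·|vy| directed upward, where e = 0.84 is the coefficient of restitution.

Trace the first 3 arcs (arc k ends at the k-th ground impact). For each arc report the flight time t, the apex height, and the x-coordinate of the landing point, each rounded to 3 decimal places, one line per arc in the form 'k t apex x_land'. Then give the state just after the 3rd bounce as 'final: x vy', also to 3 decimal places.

Arc 1: start y=11.890, vy=10.810 → t=3.009, apex=17.846, x_land=38.490, impact vy=-18.712
  bounce: vy ← 0.84·18.712 = 15.718
Arc 2: start y=0.000, vy=15.718 → t=3.204, apex=12.592, x_land=79.475, impact vy=-15.718
  bounce: vy ← 0.84·15.718 = 13.203
Arc 3: start y=0.000, vy=13.203 → t=2.692, apex=8.885, x_land=113.903, impact vy=-13.203
  bounce: vy ← 0.84·13.203 = 11.091

1 3.009 17.846 38.490
2 3.204 12.592 79.475
3 2.692 8.885 113.903
final: 113.903 11.091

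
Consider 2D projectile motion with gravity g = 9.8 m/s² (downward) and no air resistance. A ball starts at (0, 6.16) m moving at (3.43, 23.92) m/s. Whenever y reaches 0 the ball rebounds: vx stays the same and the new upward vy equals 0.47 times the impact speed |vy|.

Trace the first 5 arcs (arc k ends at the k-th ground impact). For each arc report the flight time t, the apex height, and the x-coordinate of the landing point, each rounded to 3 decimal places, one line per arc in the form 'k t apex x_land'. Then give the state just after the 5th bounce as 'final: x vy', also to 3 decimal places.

1 5.127 35.352 17.585
2 2.525 7.809 26.245
3 1.187 1.725 30.316
4 0.558 0.381 32.229
5 0.262 0.084 33.128
final: 33.128 0.604

Arc 1: start y=6.160, vy=23.920 → t=5.127, apex=35.352, x_land=17.585, impact vy=-26.323
  bounce: vy ← 0.47·26.323 = 12.372
Arc 2: start y=0.000, vy=12.372 → t=2.525, apex=7.809, x_land=26.245, impact vy=-12.372
  bounce: vy ← 0.47·12.372 = 5.815
Arc 3: start y=0.000, vy=5.815 → t=1.187, apex=1.725, x_land=30.316, impact vy=-5.815
  bounce: vy ← 0.47·5.815 = 2.733
Arc 4: start y=0.000, vy=2.733 → t=0.558, apex=0.381, x_land=32.229, impact vy=-2.733
  bounce: vy ← 0.47·2.733 = 1.284
Arc 5: start y=0.000, vy=1.284 → t=0.262, apex=0.084, x_land=33.128, impact vy=-1.284
  bounce: vy ← 0.47·1.284 = 0.604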